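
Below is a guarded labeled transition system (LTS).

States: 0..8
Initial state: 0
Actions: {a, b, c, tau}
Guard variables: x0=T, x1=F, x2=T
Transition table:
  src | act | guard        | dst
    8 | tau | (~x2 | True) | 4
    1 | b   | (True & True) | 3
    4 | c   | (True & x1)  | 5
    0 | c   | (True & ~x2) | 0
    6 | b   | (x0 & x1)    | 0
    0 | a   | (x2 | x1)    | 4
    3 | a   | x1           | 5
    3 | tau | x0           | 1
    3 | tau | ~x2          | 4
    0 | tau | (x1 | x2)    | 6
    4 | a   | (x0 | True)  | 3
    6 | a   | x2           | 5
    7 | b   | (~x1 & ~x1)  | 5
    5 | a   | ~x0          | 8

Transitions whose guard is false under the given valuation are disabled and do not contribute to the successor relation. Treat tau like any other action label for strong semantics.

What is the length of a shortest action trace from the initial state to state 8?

Answer: UNREACHABLE

Working:
BFS to 8:
  Layer 0: {0}
  Layer 1: {4,6}
  Layer 2: {3,5}
  Layer 3: {1}
8 never appears.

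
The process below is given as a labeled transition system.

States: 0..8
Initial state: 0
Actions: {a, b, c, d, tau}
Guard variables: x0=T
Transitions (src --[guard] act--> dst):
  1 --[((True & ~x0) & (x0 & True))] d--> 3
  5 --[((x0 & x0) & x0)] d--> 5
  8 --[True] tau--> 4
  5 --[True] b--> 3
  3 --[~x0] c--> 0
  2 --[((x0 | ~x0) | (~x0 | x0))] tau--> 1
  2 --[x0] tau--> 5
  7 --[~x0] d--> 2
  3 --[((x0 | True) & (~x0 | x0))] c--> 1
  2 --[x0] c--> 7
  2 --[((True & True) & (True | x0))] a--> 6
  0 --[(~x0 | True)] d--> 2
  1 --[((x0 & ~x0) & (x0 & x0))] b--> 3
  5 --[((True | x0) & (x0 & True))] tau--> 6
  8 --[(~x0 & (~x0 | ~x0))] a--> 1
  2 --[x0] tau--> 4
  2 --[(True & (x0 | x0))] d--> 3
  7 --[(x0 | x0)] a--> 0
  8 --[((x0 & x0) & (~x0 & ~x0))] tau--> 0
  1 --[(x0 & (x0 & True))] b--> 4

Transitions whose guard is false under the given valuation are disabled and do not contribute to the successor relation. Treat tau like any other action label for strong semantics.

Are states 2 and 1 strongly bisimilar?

Compute ~ classes (split until stable):
  round 0: {{0,1,2,3,4,5,6,7,8}}
  round 1: {{0},{1},{2},{3},{4,6},{5},{7},{8}}
stable after 2 split(s): 8 block(s)
2∈{2}, 1∈{1}

Answer: NOT BISIMILAR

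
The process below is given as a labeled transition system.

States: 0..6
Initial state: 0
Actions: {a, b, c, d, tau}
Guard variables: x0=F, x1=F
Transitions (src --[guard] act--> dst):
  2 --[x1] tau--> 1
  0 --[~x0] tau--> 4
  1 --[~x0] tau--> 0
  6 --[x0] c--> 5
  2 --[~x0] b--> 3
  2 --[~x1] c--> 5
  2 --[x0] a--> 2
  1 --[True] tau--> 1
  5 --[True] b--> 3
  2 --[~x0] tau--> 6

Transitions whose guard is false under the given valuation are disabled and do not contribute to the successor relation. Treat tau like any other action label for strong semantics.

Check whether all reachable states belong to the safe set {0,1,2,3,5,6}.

Allowed set {0,1,2,3,5,6}
R = {0,4}
  0: ✓
  4: ✗ unsafe
witness against invariant: tau → 4

Answer: INVARIANT VIOLATED at state 4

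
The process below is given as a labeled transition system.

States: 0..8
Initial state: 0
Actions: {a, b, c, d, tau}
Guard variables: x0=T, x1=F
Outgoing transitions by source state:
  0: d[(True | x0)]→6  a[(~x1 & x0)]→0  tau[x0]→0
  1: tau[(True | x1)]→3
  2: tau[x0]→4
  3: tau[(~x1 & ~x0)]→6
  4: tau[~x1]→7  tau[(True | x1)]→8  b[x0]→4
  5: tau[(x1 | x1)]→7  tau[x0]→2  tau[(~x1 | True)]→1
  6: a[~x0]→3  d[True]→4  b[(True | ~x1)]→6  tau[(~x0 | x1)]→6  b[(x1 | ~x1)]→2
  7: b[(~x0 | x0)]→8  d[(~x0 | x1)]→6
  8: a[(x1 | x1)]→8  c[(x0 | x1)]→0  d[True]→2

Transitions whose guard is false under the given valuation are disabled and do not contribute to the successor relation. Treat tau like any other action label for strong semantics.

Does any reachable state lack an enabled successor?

Answer: DEADLOCK-FREE

Working:
Reachable = {0,2,4,6,7,8}
  0: a→0  d→6  tau→0  [deg 3]
  2: tau→4  [deg 1]
  4: b→4  tau→7  tau→8  [deg 3]
  6: b→2  b→6  d→4  [deg 3]
  7: b→8  [deg 1]
  8: c→0  d→2  [deg 2]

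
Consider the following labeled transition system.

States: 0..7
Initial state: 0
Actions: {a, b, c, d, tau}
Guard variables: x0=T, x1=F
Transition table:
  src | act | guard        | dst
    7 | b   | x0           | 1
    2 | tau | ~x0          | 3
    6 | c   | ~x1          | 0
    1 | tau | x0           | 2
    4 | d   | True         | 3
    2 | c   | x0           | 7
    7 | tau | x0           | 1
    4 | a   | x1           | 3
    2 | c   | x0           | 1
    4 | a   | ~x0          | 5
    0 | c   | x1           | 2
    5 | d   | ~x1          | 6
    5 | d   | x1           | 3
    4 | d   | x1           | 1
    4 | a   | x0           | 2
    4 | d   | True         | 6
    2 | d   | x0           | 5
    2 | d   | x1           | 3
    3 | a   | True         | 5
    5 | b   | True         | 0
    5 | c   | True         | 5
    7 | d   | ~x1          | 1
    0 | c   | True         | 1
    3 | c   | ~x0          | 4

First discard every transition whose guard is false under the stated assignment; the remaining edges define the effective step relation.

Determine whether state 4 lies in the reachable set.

16 transition(s) survive guard evaluation.
Layer 0: {0}
Layer 1: {1}  total {0,1}
Layer 2: {2}  total {0,1,2}
Layer 3: {5,7}  total {0,1,2,5,7}
Layer 4: {6}  total {0,1,2,5,6,7}
Reachable = {0,1,2,5,6,7}

Answer: UNREACHABLE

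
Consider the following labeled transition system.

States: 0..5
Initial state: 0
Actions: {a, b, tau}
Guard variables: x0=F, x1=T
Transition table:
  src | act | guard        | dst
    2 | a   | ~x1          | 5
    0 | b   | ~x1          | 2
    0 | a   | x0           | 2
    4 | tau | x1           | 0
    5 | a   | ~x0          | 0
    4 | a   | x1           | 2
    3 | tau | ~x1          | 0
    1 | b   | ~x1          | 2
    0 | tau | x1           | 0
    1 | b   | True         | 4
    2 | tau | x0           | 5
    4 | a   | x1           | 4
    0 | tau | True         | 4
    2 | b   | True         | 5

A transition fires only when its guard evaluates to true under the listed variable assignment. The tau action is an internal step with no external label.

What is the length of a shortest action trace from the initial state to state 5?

BFS to 5:
  depth 0: {0}
  depth 1: {4}
  depth 2: {2}
  depth 3: {5}
5 enters at depth 3; path tau·a·b

Answer: 3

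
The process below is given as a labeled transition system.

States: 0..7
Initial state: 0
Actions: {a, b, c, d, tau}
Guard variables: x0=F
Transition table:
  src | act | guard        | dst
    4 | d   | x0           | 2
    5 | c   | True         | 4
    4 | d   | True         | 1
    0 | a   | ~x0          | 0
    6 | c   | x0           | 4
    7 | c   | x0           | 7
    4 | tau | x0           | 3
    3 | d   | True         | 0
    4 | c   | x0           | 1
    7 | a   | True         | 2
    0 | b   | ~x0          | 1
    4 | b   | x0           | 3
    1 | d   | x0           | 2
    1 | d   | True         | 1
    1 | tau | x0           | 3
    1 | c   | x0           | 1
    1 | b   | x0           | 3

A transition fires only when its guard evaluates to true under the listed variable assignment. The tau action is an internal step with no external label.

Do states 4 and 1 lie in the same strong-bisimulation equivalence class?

Bisimulation quotient by refinement:
  P[0] = {{0,1,2,3,4,5,6,7}}
  P[1] = {{0},{1,3,4},{2,6},{5},{7}}
  P[2] = {{0},{1,4},{2,6},{3},{5},{7}}
stable after 3 split(s): 6 block(s)
class of 4: {1,4}; class of 1: {1,4}

Answer: BISIMILAR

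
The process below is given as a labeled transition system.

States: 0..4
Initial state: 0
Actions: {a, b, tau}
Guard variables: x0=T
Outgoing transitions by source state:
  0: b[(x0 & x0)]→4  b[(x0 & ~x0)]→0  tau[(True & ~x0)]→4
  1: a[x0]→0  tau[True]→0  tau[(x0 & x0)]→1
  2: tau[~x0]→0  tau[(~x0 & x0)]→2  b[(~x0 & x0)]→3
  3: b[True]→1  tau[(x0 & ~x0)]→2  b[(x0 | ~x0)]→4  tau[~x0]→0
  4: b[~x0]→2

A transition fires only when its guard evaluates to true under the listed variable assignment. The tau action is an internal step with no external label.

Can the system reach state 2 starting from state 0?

Answer: UNREACHABLE

Trace:
After dropping false guards: 6 live edges.
depth 0: {0}
depth 1: {4}  now seen {0,4}
Reachable = {0,4}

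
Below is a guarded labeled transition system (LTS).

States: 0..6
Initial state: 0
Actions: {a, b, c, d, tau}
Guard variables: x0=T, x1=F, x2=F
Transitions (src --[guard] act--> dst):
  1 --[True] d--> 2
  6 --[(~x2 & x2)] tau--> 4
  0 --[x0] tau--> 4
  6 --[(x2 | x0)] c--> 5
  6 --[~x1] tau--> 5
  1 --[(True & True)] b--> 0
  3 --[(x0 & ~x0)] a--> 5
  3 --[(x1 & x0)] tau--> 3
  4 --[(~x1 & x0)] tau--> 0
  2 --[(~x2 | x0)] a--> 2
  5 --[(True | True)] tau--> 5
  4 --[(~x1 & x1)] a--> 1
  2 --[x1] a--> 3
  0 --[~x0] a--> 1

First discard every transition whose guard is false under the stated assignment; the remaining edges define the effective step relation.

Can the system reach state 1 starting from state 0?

After dropping false guards: 8 live edges.
Layer 0: {0}
Layer 1: {4}  cumulative {0,4}
R = {0,4}

Answer: UNREACHABLE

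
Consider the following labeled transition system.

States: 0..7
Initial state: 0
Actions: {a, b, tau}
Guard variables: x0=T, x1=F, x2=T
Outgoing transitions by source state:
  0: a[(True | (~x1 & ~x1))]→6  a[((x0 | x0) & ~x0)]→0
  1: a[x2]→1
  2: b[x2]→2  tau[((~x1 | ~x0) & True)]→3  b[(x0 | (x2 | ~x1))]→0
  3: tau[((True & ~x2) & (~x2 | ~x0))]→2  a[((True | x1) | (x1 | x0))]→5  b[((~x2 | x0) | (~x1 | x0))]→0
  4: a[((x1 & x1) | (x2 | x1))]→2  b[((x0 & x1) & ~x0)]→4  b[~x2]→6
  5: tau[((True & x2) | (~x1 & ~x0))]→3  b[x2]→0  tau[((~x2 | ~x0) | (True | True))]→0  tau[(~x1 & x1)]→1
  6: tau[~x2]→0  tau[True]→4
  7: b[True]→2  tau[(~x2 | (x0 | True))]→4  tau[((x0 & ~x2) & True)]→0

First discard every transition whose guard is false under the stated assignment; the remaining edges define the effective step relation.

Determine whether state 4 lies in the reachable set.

14 transition(s) survive guard evaluation.
depth 0: {0}
depth 1: {6}  now seen {0,6}
depth 2: {4}  now seen {0,4,6}
depth 3: {2}  now seen {0,2,4,6}
depth 4: {3}  now seen {0,2,3,4,6}
depth 5: {5}  now seen {0,2,3,4,5,6}
Reachable = {0,2,3,4,5,6}
witness 4: a·tau

Answer: REACHABLE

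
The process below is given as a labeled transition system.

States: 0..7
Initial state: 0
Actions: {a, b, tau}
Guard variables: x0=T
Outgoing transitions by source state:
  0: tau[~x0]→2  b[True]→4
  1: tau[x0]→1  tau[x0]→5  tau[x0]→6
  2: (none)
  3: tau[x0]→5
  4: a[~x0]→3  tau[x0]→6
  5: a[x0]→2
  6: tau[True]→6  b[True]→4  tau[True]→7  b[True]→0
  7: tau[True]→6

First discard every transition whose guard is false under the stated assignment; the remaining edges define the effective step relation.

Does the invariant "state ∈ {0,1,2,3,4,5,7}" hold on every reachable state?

Answer: INVARIANT VIOLATED at state 6

Analysis:
Inv-set: {0,1,2,3,4,5,7}
Reachable = {0,4,6,7}
  0: safe
  4: safe
  6: outside
  7: safe
counterexample path to 6: b·tau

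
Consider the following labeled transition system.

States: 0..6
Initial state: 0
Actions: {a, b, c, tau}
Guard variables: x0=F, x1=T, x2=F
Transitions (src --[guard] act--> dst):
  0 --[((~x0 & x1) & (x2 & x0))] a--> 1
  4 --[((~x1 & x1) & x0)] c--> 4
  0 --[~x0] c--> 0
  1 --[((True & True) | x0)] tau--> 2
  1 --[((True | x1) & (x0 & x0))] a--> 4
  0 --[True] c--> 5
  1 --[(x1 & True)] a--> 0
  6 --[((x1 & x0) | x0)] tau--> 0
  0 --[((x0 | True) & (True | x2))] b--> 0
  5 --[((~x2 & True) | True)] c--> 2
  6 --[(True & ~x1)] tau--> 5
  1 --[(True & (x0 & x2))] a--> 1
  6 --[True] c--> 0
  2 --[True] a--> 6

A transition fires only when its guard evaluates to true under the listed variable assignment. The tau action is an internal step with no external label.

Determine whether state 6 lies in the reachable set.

Guard filter leaves 8 enabled edge(s).
depth 0: {0}
depth 1: {5}  now seen {0,5}
depth 2: {2}  now seen {0,2,5}
depth 3: {6}  now seen {0,2,5,6}
Reach set: {0,2,5,6}
Path to 6: c·c·a

Answer: REACHABLE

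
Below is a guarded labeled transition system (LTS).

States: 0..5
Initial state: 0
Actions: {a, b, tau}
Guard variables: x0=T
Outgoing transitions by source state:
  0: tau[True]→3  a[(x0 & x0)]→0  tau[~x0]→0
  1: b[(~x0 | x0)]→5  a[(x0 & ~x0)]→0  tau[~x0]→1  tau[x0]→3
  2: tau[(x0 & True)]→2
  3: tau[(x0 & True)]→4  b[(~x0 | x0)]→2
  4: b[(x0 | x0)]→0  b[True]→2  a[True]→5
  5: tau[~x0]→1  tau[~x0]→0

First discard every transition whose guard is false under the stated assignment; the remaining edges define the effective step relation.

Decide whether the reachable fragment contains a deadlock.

Answer: DEADLOCK at state 5

Working:
Reach set: {0,2,3,4,5}
  0: a→0  tau→3  [2 exit(s)]
  2: tau→2  [1 exit(s)]
  3: b→2  tau→4  [2 exit(s)]
  4: a→5  b→0  b→2  [3 exit(s)]
  5: ∅  [deadlock]
trace reaching 5: tau·tau·a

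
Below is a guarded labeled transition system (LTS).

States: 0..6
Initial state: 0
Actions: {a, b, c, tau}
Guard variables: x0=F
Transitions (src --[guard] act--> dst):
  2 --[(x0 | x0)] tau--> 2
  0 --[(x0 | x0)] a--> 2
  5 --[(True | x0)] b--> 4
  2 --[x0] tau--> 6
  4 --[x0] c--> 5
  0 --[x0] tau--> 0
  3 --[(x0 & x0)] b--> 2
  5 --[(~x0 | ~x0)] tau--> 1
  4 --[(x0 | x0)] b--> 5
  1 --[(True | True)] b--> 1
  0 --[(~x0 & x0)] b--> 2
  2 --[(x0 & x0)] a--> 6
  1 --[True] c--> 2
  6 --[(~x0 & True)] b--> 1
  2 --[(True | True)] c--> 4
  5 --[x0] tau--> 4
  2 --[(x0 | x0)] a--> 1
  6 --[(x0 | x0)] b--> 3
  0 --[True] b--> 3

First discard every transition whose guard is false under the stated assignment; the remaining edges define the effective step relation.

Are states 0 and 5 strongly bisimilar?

Refine partition for ~:
  π0 = {{0,1,2,3,4,5,6}}
  π1 = {{0,6},{1},{2},{3,4},{5}}
  π2 = {{0},{1},{2},{3,4},{5},{6}}
6 equivalence class(es) (converged in 3)
0∈{0}, 5∈{5}

Answer: NOT BISIMILAR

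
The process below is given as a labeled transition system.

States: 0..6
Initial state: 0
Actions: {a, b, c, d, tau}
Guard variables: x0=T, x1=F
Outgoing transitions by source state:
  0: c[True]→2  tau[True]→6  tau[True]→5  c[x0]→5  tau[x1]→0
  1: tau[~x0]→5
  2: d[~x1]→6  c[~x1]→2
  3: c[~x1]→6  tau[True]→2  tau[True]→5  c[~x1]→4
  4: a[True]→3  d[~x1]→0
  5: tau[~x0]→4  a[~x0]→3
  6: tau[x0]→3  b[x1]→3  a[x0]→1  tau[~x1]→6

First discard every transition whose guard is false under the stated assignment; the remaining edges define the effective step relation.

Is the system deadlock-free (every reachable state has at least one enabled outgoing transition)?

Answer: DEADLOCK at state 1

Trace:
Reach set: {0,1,2,3,4,5,6}
  0: c→2  c→5  tau→5  tau→6  [deg 4]
  1: ∅  [no exit]
  2: c→2  d→6  [deg 2]
  3: c→4  c→6  tau→2  tau→5  [deg 4]
  4: a→3  d→0  [deg 2]
  5: ∅  [no exit]
  6: a→1  tau→3  tau→6  [deg 3]
Path to 1: tau·a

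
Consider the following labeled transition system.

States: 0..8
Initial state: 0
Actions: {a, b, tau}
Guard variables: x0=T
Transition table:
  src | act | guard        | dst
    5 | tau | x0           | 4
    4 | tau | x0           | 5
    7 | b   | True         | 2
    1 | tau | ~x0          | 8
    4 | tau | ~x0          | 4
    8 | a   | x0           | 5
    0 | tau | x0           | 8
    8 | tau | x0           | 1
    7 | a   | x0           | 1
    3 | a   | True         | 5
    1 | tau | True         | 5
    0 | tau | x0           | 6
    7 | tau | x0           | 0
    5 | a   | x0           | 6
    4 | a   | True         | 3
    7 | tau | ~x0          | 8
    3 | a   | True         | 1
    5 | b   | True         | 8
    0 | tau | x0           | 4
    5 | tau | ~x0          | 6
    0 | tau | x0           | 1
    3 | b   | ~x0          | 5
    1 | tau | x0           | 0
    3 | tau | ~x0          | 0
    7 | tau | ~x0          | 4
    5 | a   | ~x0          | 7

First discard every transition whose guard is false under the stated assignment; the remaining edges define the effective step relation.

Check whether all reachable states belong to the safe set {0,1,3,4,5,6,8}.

Answer: INVARIANT HOLDS

Trace:
Safe = {0,1,3,4,5,6,8}
Reach set: {0,1,3,4,5,6,8}
  0: safe
  1: safe
  3: safe
  4: safe
  5: safe
  6: safe
  8: safe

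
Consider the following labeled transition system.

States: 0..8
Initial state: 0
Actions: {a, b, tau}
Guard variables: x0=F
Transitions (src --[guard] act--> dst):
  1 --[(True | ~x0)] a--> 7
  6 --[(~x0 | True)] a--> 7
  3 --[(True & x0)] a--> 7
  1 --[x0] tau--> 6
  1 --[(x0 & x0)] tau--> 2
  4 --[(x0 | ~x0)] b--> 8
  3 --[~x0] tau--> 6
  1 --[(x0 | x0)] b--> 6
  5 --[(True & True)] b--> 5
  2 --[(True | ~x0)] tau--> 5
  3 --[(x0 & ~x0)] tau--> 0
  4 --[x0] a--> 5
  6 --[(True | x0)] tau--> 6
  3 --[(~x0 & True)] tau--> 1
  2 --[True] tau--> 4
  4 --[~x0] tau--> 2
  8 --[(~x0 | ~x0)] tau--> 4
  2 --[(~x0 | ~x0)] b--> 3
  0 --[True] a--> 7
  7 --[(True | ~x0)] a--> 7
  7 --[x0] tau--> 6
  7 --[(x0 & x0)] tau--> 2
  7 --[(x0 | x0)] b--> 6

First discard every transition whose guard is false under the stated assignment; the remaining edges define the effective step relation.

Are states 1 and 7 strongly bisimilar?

Answer: BISIMILAR

Trace:
Bisimulation quotient by refinement:
  round 0: {{0,1,2,3,4,5,6,7,8}}
  round 1: {{0,1,7},{2,4},{3,8},{5},{6}}
  round 2: {{0,1,7},{2},{3},{4},{5},{6},{8}}
Fixed point at round 3; 7 class(es).
1∈{0,1,7}, 7∈{0,1,7}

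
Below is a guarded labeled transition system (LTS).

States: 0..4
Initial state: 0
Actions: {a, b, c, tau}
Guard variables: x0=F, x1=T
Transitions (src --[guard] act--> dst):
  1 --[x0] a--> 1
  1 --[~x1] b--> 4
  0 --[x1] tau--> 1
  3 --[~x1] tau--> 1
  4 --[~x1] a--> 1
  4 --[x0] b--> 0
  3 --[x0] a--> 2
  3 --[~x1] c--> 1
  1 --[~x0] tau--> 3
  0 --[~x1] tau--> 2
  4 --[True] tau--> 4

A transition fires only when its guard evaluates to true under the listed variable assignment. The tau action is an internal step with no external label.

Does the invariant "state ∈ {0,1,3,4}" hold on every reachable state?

Allowed set {0,1,3,4}
R = {0,1,3}
  0: ✓
  1: ✓
  3: ✓

Answer: INVARIANT HOLDS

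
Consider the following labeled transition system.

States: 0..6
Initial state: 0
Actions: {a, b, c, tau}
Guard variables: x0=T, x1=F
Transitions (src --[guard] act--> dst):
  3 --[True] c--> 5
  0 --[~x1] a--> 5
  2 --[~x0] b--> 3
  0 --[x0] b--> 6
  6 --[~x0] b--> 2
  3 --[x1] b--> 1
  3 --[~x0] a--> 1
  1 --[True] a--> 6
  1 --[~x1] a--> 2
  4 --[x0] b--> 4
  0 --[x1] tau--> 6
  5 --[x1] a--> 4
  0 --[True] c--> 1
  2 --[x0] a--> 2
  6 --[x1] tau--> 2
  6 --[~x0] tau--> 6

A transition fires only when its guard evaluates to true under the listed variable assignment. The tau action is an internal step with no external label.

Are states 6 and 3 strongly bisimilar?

Answer: NOT BISIMILAR

Trace:
Refine partition for ~:
  π0 = {{0,1,2,3,4,5,6}}
  π1 = {{0},{1,2},{3},{4},{5,6}}
  π2 = {{0},{1},{2},{3},{4},{5,6}}
Fixed point at round 3; 6 class(es).
6∈{5,6}, 3∈{3}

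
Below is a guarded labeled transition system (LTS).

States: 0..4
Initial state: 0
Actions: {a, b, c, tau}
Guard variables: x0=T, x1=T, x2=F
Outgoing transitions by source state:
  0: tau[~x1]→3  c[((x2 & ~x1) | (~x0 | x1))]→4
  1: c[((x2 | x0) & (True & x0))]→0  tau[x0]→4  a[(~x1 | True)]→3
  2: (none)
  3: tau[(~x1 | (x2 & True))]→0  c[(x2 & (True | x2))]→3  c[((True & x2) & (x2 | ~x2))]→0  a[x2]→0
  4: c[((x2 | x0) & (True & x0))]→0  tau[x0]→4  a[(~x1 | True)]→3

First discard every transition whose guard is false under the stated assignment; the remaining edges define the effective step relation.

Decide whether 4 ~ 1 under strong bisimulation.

Answer: BISIMILAR

Trace:
Refine partition for ~:
  P[0] = {{0,1,2,3,4}}
  P[1] = {{0},{1,4},{2,3}}
3 equivalence class(es) (converged in 2)
[4]={1,4}  [1]={1,4}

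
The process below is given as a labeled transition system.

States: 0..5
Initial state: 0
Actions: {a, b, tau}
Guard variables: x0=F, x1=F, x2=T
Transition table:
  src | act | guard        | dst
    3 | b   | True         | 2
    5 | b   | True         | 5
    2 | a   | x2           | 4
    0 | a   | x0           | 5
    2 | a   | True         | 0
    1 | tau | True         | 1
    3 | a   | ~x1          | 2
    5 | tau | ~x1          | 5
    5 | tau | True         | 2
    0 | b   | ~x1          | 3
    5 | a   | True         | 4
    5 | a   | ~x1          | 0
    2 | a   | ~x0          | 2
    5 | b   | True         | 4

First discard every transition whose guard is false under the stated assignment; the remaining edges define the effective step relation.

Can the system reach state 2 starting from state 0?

Answer: REACHABLE

Trace:
Guard filter leaves 13 enabled edge(s).
L0 = {0}
L1 = {3}  total {0,3}
L2 = {2}  total {0,2,3}
L3 = {4}  total {0,2,3,4}
R = {0,2,3,4}
Path to 2: b·b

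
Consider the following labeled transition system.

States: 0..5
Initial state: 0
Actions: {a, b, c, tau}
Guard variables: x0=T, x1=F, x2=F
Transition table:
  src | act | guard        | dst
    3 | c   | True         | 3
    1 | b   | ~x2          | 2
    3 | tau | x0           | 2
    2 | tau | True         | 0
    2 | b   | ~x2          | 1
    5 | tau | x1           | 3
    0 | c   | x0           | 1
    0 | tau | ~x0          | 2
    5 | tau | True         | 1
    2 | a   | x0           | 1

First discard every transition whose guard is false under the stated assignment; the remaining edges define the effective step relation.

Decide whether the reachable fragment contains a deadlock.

Reachable = {0,1,2}
  0: c→1  [deg 1]
  1: b→2  [deg 1]
  2: a→1  b→1  tau→0  [deg 3]

Answer: DEADLOCK-FREE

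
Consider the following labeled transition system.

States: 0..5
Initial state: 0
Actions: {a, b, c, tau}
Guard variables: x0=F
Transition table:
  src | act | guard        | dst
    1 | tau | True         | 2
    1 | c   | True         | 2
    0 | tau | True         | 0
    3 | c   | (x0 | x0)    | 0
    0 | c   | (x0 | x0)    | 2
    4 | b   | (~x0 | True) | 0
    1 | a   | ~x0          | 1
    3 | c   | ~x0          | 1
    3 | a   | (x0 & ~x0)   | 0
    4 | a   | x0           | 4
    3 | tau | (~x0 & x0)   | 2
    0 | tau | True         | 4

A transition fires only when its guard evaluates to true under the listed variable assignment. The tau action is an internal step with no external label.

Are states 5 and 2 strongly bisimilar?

Answer: BISIMILAR

Trace:
Bisimulation quotient by refinement:
  round 0: {{0,1,2,3,4,5}}
  round 1: {{0},{1},{2,5},{3},{4}}
Fixed point at round 2; 5 class(es).
[5]={2,5}  [2]={2,5}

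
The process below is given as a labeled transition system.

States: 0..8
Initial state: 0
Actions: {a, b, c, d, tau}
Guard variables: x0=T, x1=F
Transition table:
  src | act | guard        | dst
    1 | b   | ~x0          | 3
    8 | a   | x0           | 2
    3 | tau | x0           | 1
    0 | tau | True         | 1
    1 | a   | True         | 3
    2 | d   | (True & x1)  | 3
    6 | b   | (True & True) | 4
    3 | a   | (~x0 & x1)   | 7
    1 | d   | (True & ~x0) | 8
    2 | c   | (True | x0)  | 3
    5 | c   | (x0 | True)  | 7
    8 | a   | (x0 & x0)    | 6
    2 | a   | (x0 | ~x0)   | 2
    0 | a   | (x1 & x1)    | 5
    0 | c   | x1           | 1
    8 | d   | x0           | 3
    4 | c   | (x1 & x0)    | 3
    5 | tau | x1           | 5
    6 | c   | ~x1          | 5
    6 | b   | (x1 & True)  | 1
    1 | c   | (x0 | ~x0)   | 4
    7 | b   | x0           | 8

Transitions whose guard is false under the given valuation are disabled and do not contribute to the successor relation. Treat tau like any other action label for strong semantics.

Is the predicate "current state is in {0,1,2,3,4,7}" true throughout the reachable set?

Safe = {0,1,2,3,4,7}
R = {0,1,3,4}
  0: ok
  1: ok
  3: ok
  4: ok

Answer: INVARIANT HOLDS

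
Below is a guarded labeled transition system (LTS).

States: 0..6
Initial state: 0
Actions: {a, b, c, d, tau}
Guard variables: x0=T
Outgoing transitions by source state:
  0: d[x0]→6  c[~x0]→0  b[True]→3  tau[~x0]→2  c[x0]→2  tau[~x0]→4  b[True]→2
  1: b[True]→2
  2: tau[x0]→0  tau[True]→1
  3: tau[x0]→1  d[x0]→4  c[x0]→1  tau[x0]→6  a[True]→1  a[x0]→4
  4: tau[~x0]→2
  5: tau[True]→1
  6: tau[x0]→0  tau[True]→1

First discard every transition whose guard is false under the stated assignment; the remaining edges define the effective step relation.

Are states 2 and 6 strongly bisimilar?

Answer: BISIMILAR

Analysis:
Bisimulation quotient by refinement:
  P[0] = {{0,1,2,3,4,5,6}}
  P[1] = {{0},{1},{2,5,6},{3},{4}}
  P[2] = {{0},{1},{2,6},{3},{4},{5}}
stable after 3 split(s): 6 block(s)
2∈{2,6}, 6∈{2,6}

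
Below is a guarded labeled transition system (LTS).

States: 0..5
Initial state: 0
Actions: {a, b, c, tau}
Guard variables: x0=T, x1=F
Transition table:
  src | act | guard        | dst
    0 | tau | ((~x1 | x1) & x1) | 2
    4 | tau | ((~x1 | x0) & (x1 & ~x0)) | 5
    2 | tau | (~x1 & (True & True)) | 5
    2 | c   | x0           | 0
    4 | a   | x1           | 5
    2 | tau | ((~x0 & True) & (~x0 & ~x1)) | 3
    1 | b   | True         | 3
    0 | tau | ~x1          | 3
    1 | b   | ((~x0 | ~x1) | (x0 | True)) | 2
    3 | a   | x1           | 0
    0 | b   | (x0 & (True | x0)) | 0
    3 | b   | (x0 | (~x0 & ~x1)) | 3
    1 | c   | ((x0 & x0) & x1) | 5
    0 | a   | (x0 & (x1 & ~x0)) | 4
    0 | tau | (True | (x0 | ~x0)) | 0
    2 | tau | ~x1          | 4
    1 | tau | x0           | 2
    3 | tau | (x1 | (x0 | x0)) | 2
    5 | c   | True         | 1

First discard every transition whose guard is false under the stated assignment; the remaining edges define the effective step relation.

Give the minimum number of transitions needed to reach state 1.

Breadth-first toward 1:
  Layer 0: {0}
  Layer 1: {3}
  Layer 2: {2}
  Layer 3: {4,5}
  Layer 4: {1}
1 enters at depth 4; path tau·tau·tau·c

Answer: 4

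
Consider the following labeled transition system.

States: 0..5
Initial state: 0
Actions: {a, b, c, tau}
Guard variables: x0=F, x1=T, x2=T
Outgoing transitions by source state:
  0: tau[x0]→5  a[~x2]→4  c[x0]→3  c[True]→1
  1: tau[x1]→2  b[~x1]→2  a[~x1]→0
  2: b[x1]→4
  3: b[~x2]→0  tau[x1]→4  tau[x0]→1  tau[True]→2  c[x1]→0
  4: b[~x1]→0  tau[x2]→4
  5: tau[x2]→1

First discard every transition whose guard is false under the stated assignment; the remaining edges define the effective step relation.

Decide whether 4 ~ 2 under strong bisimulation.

Answer: NOT BISIMILAR

Trace:
Refine partition for ~:
  π0 = {{0,1,2,3,4,5}}
  π1 = {{0},{1,4,5},{2},{3}}
  π2 = {{0},{1},{2},{3},{4,5}}
  π3 = {{0},{1},{2},{3},{4},{5}}
6 equivalence class(es) (converged in 4)
4∈{4}, 2∈{2}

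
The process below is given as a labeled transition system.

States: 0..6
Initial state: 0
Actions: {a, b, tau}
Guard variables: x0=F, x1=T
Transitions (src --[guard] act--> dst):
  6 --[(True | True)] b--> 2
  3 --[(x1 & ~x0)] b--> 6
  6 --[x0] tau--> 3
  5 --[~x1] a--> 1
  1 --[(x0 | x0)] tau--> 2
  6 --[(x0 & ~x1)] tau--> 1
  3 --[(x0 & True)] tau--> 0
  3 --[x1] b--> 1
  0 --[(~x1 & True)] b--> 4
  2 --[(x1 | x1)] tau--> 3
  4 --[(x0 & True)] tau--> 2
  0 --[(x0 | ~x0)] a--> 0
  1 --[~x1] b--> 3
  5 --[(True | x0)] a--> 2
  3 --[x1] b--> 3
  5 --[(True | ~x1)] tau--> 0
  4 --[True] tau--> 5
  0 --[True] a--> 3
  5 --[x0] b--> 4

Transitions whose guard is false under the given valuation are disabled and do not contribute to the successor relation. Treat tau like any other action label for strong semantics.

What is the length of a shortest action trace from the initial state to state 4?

Answer: UNREACHABLE

Analysis:
Breadth-first toward 4:
  depth 0: {0}
  depth 1: {3}
  depth 2: {1,6}
  depth 3: {2}
4 never appears.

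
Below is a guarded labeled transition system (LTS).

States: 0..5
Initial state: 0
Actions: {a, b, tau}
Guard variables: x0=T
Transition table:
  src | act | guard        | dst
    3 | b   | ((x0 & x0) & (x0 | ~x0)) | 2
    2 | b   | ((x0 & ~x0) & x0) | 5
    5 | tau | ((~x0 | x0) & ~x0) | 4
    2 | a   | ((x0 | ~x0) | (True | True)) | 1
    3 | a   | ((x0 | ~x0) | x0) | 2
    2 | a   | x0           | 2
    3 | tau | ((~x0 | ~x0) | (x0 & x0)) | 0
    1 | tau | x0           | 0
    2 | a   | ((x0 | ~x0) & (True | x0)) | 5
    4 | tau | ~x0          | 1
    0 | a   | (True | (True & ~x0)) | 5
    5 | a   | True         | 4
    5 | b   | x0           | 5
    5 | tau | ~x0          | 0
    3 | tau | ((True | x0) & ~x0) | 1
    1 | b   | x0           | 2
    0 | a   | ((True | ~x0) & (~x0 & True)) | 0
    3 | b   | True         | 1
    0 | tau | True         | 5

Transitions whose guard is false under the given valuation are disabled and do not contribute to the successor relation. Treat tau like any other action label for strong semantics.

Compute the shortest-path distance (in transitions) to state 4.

Layered search for 4:
  Layer 0: {0}
  Layer 1: {5}
  Layer 2: {4}
first hit 4 at d=2 via a·a

Answer: 2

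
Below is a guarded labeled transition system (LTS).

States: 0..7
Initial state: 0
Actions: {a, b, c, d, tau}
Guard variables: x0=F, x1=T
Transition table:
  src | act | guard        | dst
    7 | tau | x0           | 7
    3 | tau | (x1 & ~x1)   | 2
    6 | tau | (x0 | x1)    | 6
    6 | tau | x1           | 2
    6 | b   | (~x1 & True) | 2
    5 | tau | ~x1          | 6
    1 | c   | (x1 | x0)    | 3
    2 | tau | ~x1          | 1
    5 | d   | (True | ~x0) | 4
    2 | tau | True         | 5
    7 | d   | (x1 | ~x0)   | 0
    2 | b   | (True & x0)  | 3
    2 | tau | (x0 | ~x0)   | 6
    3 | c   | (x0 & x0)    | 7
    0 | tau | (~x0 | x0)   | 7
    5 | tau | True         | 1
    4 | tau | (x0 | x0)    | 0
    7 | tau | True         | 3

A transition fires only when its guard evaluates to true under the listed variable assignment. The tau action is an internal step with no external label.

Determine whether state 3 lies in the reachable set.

After dropping false guards: 10 live edges.
L0 = {0}
L1 = {7}  total {0,7}
L2 = {3}  total {0,3,7}
R = {0,3,7}
witness 3: tau·tau

Answer: REACHABLE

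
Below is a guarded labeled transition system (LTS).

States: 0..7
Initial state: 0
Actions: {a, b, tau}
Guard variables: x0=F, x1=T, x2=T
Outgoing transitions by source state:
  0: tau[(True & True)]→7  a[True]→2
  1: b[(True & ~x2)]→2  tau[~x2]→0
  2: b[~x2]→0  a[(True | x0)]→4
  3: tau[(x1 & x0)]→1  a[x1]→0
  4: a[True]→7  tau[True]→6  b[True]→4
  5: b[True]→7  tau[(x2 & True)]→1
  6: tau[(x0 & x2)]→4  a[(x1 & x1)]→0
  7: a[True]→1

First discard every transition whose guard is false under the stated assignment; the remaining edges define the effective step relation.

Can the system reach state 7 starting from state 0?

Guard filter leaves 11 enabled edge(s).
depth 0: {0}
depth 1: {2,7}  cumulative {0,2,7}
depth 2: {1,4}  cumulative {0,1,2,4,7}
depth 3: {6}  cumulative {0,1,2,4,6,7}
Reach set: {0,1,2,4,6,7}
trace reaching 7: tau

Answer: REACHABLE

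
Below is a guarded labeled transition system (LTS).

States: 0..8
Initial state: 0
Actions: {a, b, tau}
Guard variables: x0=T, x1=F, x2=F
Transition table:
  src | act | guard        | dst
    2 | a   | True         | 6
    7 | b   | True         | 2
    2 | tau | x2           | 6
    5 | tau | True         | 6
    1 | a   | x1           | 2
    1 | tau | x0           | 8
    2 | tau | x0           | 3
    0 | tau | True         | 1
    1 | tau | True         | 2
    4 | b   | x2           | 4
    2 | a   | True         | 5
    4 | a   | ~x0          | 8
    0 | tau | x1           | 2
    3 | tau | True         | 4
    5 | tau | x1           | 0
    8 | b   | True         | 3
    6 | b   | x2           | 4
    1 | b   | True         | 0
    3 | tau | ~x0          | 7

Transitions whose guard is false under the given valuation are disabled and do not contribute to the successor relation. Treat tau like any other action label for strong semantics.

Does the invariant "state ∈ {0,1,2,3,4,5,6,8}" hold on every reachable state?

Safe = {0,1,2,3,4,5,6,8}
Reachable = {0,1,2,3,4,5,6,8}
  0: ok
  1: ok
  2: ok
  3: ok
  4: ok
  5: ok
  6: ok
  8: ok

Answer: INVARIANT HOLDS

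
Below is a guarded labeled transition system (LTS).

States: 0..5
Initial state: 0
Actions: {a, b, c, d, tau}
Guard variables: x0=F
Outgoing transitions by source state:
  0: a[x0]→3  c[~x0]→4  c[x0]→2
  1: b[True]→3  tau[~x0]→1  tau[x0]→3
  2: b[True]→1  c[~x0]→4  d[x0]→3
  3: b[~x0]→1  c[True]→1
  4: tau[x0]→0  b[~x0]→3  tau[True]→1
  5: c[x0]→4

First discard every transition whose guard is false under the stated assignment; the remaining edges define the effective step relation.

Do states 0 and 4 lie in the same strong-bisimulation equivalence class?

Bisimulation quotient by refinement:
  π0 = {{0,1,2,3,4,5}}
  π1 = {{0},{1,4},{2,3},{5}}
stable after 2 split(s): 4 block(s)
[0]={0}  [4]={1,4}

Answer: NOT BISIMILAR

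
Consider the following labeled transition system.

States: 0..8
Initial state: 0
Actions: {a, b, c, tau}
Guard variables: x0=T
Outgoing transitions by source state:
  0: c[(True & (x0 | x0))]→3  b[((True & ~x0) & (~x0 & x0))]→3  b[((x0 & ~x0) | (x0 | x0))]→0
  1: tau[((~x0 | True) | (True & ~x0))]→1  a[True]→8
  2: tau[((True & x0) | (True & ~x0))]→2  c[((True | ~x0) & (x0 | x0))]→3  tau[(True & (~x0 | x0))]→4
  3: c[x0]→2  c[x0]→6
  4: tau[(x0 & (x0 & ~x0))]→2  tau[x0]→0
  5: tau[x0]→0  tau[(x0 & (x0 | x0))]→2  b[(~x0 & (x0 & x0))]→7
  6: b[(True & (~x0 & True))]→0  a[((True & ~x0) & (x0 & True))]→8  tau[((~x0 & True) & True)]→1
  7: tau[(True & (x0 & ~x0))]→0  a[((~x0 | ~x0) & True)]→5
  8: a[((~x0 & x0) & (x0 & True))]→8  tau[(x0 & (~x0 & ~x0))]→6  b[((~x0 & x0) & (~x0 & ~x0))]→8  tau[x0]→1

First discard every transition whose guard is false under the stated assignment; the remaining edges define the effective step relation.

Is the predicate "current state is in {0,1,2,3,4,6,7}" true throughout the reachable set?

Answer: INVARIANT HOLDS

Working:
Safe = {0,1,2,3,4,6,7}
Reach set: {0,2,3,4,6}
  0: ✓
  2: ✓
  3: ✓
  4: ✓
  6: ✓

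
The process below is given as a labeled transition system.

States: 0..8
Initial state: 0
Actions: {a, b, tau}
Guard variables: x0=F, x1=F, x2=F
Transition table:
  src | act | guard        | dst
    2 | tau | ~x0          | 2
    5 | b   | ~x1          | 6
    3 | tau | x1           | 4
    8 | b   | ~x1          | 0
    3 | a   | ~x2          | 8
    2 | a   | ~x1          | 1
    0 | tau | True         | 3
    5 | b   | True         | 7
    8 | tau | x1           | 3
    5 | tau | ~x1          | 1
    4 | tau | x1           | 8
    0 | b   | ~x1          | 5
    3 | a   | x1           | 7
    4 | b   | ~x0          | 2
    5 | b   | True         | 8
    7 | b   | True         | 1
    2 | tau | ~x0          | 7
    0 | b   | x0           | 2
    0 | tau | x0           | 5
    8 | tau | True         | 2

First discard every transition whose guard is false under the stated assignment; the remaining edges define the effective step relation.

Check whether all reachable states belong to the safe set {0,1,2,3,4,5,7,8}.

Answer: INVARIANT VIOLATED at state 6

Working:
Allowed set {0,1,2,3,4,5,7,8}
Reach set: {0,1,2,3,5,6,7,8}
  0: ✓
  1: ✓
  2: ✓
  3: ✓
  5: ✓
  6: ✗ unsafe
  7: ✓
  8: ✓
counterexample path to 6: b·b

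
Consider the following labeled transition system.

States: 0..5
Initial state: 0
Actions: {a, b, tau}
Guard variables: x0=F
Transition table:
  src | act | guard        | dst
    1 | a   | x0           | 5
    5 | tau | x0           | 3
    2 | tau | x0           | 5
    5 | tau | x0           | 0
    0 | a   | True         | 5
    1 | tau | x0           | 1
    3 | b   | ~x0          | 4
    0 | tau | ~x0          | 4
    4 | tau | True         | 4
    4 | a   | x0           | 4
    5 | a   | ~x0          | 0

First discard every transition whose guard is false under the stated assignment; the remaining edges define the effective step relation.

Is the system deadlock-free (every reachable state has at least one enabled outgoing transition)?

Answer: DEADLOCK-FREE

Trace:
Reach set: {0,4,5}
  0: a→5  tau→4  [2 out]
  4: tau→4  [1 out]
  5: a→0  [1 out]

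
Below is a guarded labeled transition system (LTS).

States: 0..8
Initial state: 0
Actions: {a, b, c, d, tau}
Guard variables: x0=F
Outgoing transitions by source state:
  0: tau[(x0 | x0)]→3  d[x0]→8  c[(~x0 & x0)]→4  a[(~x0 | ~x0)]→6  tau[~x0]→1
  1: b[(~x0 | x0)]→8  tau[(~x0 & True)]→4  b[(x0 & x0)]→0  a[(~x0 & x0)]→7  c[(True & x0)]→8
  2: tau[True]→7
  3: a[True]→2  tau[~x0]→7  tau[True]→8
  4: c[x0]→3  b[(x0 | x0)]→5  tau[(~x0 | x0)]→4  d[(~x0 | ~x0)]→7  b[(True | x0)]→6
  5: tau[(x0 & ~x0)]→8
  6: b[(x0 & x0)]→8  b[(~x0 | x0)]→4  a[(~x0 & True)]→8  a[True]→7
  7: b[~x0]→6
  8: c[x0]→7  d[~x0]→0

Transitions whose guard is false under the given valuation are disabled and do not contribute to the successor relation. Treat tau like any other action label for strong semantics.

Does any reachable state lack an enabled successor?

Answer: DEADLOCK-FREE

Working:
Reach set: {0,1,4,6,7,8}
  0: a→6  tau→1  [2 exit(s)]
  1: b→8  tau→4  [2 exit(s)]
  4: b→6  d→7  tau→4  [3 exit(s)]
  6: a→7  a→8  b→4  [3 exit(s)]
  7: b→6  [1 exit(s)]
  8: d→0  [1 exit(s)]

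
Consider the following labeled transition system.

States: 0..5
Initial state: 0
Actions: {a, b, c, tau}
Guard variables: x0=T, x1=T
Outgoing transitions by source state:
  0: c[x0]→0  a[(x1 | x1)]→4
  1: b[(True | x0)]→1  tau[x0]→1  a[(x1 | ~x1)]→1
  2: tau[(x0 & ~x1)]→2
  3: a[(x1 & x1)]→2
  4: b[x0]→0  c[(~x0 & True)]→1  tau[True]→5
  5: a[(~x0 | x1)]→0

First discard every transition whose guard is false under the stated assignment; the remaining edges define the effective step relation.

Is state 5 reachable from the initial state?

Answer: REACHABLE

Analysis:
Guard filter leaves 9 enabled edge(s).
depth 0: {0}
depth 1: {4}  now seen {0,4}
depth 2: {5}  now seen {0,4,5}
Reachable = {0,4,5}
trace reaching 5: a·tau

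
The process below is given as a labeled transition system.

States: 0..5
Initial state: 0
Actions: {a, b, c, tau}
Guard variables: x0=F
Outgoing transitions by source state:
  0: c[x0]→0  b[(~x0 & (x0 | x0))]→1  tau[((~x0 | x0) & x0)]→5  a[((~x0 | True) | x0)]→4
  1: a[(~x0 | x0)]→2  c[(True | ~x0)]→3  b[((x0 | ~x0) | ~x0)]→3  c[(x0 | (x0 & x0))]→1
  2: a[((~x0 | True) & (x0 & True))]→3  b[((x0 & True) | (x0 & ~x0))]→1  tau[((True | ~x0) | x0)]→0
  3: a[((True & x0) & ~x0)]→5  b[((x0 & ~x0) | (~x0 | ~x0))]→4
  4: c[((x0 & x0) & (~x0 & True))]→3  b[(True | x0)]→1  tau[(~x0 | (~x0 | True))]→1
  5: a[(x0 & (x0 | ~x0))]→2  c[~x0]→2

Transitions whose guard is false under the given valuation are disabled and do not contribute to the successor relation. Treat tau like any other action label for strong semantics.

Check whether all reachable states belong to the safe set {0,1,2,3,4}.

Safe = {0,1,2,3,4}
R = {0,1,2,3,4}
  0: ok
  1: ok
  2: ok
  3: ok
  4: ok

Answer: INVARIANT HOLDS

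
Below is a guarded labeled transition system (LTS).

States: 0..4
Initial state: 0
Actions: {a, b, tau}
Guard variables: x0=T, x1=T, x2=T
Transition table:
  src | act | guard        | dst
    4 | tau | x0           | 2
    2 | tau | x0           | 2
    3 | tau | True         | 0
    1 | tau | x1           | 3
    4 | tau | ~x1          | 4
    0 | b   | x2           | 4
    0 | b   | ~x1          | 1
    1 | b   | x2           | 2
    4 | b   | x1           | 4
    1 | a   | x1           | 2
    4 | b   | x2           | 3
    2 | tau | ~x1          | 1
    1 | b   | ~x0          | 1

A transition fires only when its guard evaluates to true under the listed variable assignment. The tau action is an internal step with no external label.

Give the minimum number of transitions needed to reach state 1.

Layered search for 1:
  L0 = {0}
  L1 = {4}
  L2 = {2,3}
1 never appears.

Answer: UNREACHABLE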